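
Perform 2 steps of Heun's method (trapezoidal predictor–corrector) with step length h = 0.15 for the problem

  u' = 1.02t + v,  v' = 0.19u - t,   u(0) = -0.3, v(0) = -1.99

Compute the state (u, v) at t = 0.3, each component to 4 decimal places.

-0.8583, -2.0685

Heun on (u,v): k1 = f(t_n, state_n); k2 = f(t_n + h, state_n + h·k1); state_{n+1} = state_n + (h/2)·(k1 + k2).
0.000000: (-0.300000, -1.990000)
  k1 = (-1.990000, -0.057000)
  predictor → (-0.598500, -1.998550)
  k2 = (-1.845550, -0.263715)
  → (-0.587666, -2.014054)
0.150000: (-0.587666, -2.014054)
  k1 = (-1.861054, -0.261657)
  predictor → (-0.866824, -2.053302)
  k2 = (-1.747302, -0.464697)
  → (-0.858293, -2.068530)
(u(0.3), v(0.3)) ≈ (-0.8583, -2.0685)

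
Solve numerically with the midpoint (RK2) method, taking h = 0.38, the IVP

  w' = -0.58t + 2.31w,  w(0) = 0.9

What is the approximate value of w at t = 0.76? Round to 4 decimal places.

4.3522

Midpoint: k1 = f(t_n, w_n); k2 = f(t_n + h/2, w_n + (h/2)·k1); w_{n+1} = w_n + h·k2.
t=0.000000, w=0.900000:
  k1 = f(0.000000, 0.900000) = 2.079000
  k2 = f(0.190000, 1.295010) = 2.881273
  w ← 0.900000 + 0.38·2.881273 = 1.994884
t=0.380000, w=1.994884:
  k1 = f(0.380000, 1.994884) = 4.387782
  k2 = f(0.570000, 2.828562) = 6.203379
  w ← 1.994884 + 0.38·6.203379 = 4.352168
w(0.76) ≈ 4.3522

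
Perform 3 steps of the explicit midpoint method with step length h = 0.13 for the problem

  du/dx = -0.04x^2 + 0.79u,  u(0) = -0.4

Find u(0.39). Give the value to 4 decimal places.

-0.5449

Midpoint: k1 = f(x_n, u_n); k2 = f(x_n + h/2, u_n + (h/2)·k1); u_{n+1} = u_n + h·k2.
x=0.000000, u=-0.400000:
  k1 = f(0.000000, -0.400000) = -0.316000
  k2 = f(0.065000, -0.420540) = -0.332396
  u ← -0.400000 + 0.13·(-0.332396) = -0.443211
x=0.130000, u=-0.443211:
  k1 = f(0.130000, -0.443211) = -0.350813
  k2 = f(0.195000, -0.466014) = -0.369672
  u ← -0.443211 + 0.13·(-0.369672) = -0.491269
x=0.260000, u=-0.491269:
  k1 = f(0.260000, -0.491269) = -0.390806
  k2 = f(0.325000, -0.516671) = -0.412395
  u ← -0.491269 + 0.13·(-0.412395) = -0.544880
u(0.39) ≈ -0.5449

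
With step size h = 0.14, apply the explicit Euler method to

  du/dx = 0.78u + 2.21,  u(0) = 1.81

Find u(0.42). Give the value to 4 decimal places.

3.5033

Euler: u_{n+1} = u_n + h·f(x_n, u_n).
x=0.000000, u=1.810000: f=3.621800 → u ← 1.810000 + 0.14·3.621800 = 2.317052
x=0.140000, u=2.317052: f=4.017301 → u ← 2.317052 + 0.14·4.017301 = 2.879474
x=0.280000, u=2.879474: f=4.455990 → u ← 2.879474 + 0.14·4.455990 = 3.503313
u(0.42) ≈ 3.5033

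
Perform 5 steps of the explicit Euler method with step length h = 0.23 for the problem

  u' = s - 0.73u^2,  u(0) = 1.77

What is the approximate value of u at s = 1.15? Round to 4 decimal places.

Euler: u_{n+1} = u_n + h·f(s_n, u_n).
s=0.000000, u=1.770000: f=-2.287017 → u ← 1.770000 + 0.23·(-2.287017) = 1.243986
s=0.230000, u=1.243986: f=-0.899676 → u ← 1.243986 + 0.23·(-0.899676) = 1.037061
s=0.460000, u=1.037061: f=-0.325111 → u ← 1.037061 + 0.23·(-0.325111) = 0.962285
s=0.690000, u=0.962285: f=0.014025 → u ← 0.962285 + 0.23·0.014025 = 0.965511
s=0.920000, u=0.965511: f=0.239486 → u ← 0.965511 + 0.23·0.239486 = 1.020593
u(1.15) ≈ 1.0206

1.0206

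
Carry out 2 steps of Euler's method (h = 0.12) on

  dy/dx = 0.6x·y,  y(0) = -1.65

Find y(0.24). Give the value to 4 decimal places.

Euler: y_{n+1} = y_n + h·f(x_n, y_n).
x=0.000000, y=-1.650000: f=0.000000 → y ← -1.650000 + 0.12·0.000000 = -1.650000
x=0.120000, y=-1.650000: f=-0.118800 → y ← -1.650000 + 0.12·(-0.118800) = -1.664256
y(0.24) ≈ -1.6643

-1.6643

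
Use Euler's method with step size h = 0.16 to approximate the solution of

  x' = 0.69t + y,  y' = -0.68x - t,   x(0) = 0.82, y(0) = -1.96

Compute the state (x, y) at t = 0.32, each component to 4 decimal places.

Euler on (x,y): x_{n+1} = x_n + h·x', y_{n+1} = y_n + h·y'.
0.000000: (0.820000, -1.960000); f=(-1.960000, -0.557600) → (0.506400, -2.049216)
0.160000: (0.506400, -2.049216); f=(-1.938816, -0.504352) → (0.196189, -2.129912)
(x(0.32), y(0.32)) ≈ (0.1962, -2.1299)

0.1962, -2.1299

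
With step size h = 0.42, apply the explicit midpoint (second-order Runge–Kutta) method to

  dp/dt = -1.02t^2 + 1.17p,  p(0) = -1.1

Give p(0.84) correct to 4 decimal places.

Midpoint: k1 = f(t_n, p_n); k2 = f(t_n + h/2, p_n + (h/2)·k1); p_{n+1} = p_n + h·k2.
t=0.000000, p=-1.100000:
  k1 = f(0.000000, -1.100000) = -1.287000
  k2 = f(0.210000, -1.370270) = -1.648198
  p ← -1.100000 + 0.42·(-1.648198) = -1.792243
t=0.420000, p=-1.792243:
  k1 = f(0.420000, -1.792243) = -2.276852
  k2 = f(0.630000, -2.270382) = -3.061185
  p ← -1.792243 + 0.42·(-3.061185) = -3.077941
p(0.84) ≈ -3.0779

-3.0779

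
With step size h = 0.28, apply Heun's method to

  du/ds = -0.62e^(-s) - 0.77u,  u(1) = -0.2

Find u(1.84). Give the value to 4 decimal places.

Heun: k1 = f(s_n, u_n); k2 = f(s_n + h, u_n + h·k1); u_{n+1} = u_n + (h/2)·(k1 + k2).
s=1.000000, u=-0.200000:
  k1 = f(1.000000, -0.200000) = -0.074085
  k2 = f(1.280000, -0.220744) = -0.002410
  u ← -0.200000 + (0.28/2)·(-0.074085 + (-0.002410)) = -0.210709
s=1.280000, u=-0.210709:
  k1 = f(1.280000, -0.210709) = -0.010137
  k2 = f(1.560000, -0.213548) = 0.034147
  u ← -0.210709 + (0.28/2)·(-0.010137 + 0.034147) = -0.207348
s=1.560000, u=-0.207348:
  k1 = f(1.560000, -0.207348) = 0.029374
  k2 = f(1.840000, -0.199123) = 0.054858
  u ← -0.207348 + (0.28/2)·(0.029374 + 0.054858) = -0.195555
u(1.84) ≈ -0.1956

-0.1956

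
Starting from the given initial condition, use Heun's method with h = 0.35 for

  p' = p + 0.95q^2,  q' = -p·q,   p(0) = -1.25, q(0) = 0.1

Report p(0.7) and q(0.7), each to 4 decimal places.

Heun on (p,q): k1 = f(t_n, state_n); k2 = f(t_n + h, state_n + h·k1); state_{n+1} = state_n + (h/2)·(k1 + k2).
0.000000: (-1.250000, 0.100000)
  k1 = (-1.240500, 0.125000)
  predictor → (-1.684175, 0.143750)
  k2 = (-1.664544, 0.242100)
  → (-1.758383, 0.164243)
0.350000: (-1.758383, 0.164243)
  k1 = (-1.732756, 0.288801)
  predictor → (-2.364847, 0.265323)
  k2 = (-2.297971, 0.627448)
  → (-2.463760, 0.324586)
(p(0.7), q(0.7)) ≈ (-2.4638, 0.3246)

-2.4638, 0.3246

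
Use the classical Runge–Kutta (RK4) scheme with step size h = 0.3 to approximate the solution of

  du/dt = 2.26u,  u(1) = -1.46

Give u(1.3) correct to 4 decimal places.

RK4: k1 = f(t_n, u_n); k2 = f(t_n + h/2, u_n + (h/2)·k1); k3 = f(t_n + h/2, u_n + (h/2)·k2); k4 = f(t_n + h, u_n + h·k3); u_{n+1} = u_n + (h/6)·(k1 + 2k2 + 2k3 + k4).
t=1.000000, u=-1.460000:
  k1 = f(1.000000, -1.460000) = -3.299600
  k2 = f(1.150000, -1.954940) = -4.418164
  k3 = f(1.150000, -2.122725) = -4.797358
  k4 = f(1.300000, -2.899207) = -6.552209
  u ← -1.460000 + (0.3/6)·(k1 + 2k2 + 2k3 + k4) = -2.874143
u(1.3) ≈ -2.8741

-2.8741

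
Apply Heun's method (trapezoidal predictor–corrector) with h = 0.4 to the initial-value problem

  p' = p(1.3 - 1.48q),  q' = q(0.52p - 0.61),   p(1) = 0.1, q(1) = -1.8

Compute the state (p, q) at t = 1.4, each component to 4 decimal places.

0.3535, -1.4661

Heun on (p,q): k1 = f(t_n, state_n); k2 = f(t_n + h, state_n + h·k1); state_{n+1} = state_n + (h/2)·(k1 + k2).
1.000000: (0.100000, -1.800000)
  k1 = (0.396400, 1.004400)
  predictor → (0.258560, -1.398240)
  k2 = (0.871191, 0.664931)
  → (0.353518, -1.466134)
(p(1.4), q(1.4)) ≈ (0.3535, -1.4661)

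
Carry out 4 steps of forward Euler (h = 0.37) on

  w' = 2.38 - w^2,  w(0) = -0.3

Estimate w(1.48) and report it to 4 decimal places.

Euler: w_{n+1} = w_n + h·f(t_n, w_n).
t=0.000000, w=-0.300000: f=2.290000 → w ← -0.300000 + 0.37·2.290000 = 0.547300
t=0.370000, w=0.547300: f=2.080463 → w ← 0.547300 + 0.37·2.080463 = 1.317071
t=0.740000, w=1.317071: f=0.645323 → w ← 1.317071 + 0.37·0.645323 = 1.555841
t=1.110000, w=1.555841: f=-0.040641 → w ← 1.555841 + 0.37·(-0.040641) = 1.540804
w(1.48) ≈ 1.5408

1.5408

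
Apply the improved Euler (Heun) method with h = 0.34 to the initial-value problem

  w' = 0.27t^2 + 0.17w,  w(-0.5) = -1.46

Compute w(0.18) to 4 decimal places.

Heun: k1 = f(t_n, w_n); k2 = f(t_n + h, w_n + h·k1); w_{n+1} = w_n + (h/2)·(k1 + k2).
t=-0.500000, w=-1.460000:
  k1 = f(-0.500000, -1.460000) = -0.180700
  k2 = f(-0.160000, -1.521438) = -0.251732
  w ← -1.460000 + (0.34/2)·(-0.180700 + (-0.251732)) = -1.533514
t=-0.160000, w=-1.533514:
  k1 = f(-0.160000, -1.533514) = -0.253785
  k2 = f(0.180000, -1.619801) = -0.266618
  w ← -1.533514 + (0.34/2)·(-0.253785 + (-0.266618)) = -1.621982
w(0.18) ≈ -1.6220

-1.6220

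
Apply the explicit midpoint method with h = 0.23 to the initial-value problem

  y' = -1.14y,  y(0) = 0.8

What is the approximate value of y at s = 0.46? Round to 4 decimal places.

0.4770

Midpoint: k1 = f(s_n, y_n); k2 = f(s_n + h/2, y_n + (h/2)·k1); y_{n+1} = y_n + h·k2.
s=0.000000, y=0.800000:
  k1 = f(0.000000, 0.800000) = -0.912000
  k2 = f(0.115000, 0.695120) = -0.792437
  y ← 0.800000 + 0.23·(-0.792437) = 0.617740
s=0.230000, y=0.617740:
  k1 = f(0.230000, 0.617740) = -0.704223
  k2 = f(0.345000, 0.536754) = -0.611899
  y ← 0.617740 + 0.23·(-0.611899) = 0.477003
y(0.46) ≈ 0.4770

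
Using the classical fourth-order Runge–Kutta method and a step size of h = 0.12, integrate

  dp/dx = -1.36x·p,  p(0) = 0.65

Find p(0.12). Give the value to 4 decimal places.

RK4: k1 = f(x_n, p_n); k2 = f(x_n + h/2, p_n + (h/2)·k1); k3 = f(x_n + h/2, p_n + (h/2)·k2); k4 = f(x_n + h, p_n + h·k3); p_{n+1} = p_n + (h/6)·(k1 + 2k2 + 2k3 + k4).
x=0.000000, p=0.650000:
  k1 = f(0.000000, 0.650000) = 0.000000
  k2 = f(0.060000, 0.650000) = -0.053040
  k3 = f(0.060000, 0.646818) = -0.052780
  k4 = f(0.120000, 0.643666) = -0.105046
  p ← 0.650000 + (0.12/6)·(k1 + 2k2 + 2k3 + k4) = 0.643666
p(0.12) ≈ 0.6437

0.6437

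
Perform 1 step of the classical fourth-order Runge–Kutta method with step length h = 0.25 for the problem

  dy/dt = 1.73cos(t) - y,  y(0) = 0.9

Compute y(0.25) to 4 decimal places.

RK4: k1 = f(t_n, y_n); k2 = f(t_n + h/2, y_n + (h/2)·k1); k3 = f(t_n + h/2, y_n + (h/2)·k2); k4 = f(t_n + h, y_n + h·k3); y_{n+1} = y_n + (h/6)·(k1 + 2k2 + 2k3 + k4).
t=0.000000, y=0.900000:
  k1 = f(0.000000, 0.900000) = 0.830000
  k2 = f(0.125000, 1.003750) = 0.712752
  k3 = f(0.125000, 0.989094) = 0.727408
  k4 = f(0.250000, 1.081852) = 0.594366
  y ← 0.900000 + (0.25/6)·(k1 + 2k2 + 2k3 + k4) = 1.079362
y(0.25) ≈ 1.0794

1.0794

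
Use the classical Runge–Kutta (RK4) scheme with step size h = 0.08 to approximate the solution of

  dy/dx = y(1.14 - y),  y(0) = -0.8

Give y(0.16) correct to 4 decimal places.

-1.1169

RK4: k1 = f(x_n, y_n); k2 = f(x_n + h/2, y_n + (h/2)·k1); k3 = f(x_n + h/2, y_n + (h/2)·k2); k4 = f(x_n + h, y_n + h·k3); y_{n+1} = y_n + (h/6)·(k1 + 2k2 + 2k3 + k4).
x=0.000000, y=-0.800000:
  k1 = f(0.000000, -0.800000) = -1.552000
  k2 = f(0.040000, -0.862080) = -1.725953
  k3 = f(0.040000, -0.869038) = -1.745931
  k4 = f(0.080000, -0.939674) = -1.954217
  y ← -0.800000 + (0.08/6)·(k1 + 2k2 + 2k3 + k4) = -0.939333
x=0.080000, y=-0.939333:
  k1 = f(0.080000, -0.939333) = -1.953186
  k2 = f(0.120000, -1.017461) = -2.195131
  k3 = f(0.120000, -1.027138) = -2.225951
  k4 = f(0.160000, -1.117409) = -2.522450
  y ← -0.939333 + (0.08/6)·(k1 + 2k2 + 2k3 + k4) = -1.116904
y(0.16) ≈ -1.1169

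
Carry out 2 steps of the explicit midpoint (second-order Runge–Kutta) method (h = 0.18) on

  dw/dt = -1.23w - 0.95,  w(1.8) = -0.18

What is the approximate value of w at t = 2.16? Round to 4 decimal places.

-0.3903

Midpoint: k1 = f(t_n, w_n); k2 = f(t_n + h/2, w_n + (h/2)·k1); w_{n+1} = w_n + h·k2.
t=1.800000, w=-0.180000:
  k1 = f(1.800000, -0.180000) = -0.728600
  k2 = f(1.890000, -0.245574) = -0.647944
  w ← -0.180000 + 0.18·(-0.647944) = -0.296630
t=1.980000, w=-0.296630:
  k1 = f(1.980000, -0.296630) = -0.585145
  k2 = f(2.070000, -0.349293) = -0.520370
  w ← -0.296630 + 0.18·(-0.520370) = -0.390296
w(2.16) ≈ -0.3903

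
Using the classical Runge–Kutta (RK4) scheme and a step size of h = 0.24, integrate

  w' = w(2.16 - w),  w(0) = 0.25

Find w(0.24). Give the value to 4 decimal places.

0.3892

RK4: k1 = f(s_n, w_n); k2 = f(s_n + h/2, w_n + (h/2)·k1); k3 = f(s_n + h/2, w_n + (h/2)·k2); k4 = f(s_n + h, w_n + h·k3); w_{n+1} = w_n + (h/6)·(k1 + 2k2 + 2k3 + k4).
s=0.000000, w=0.250000:
  k1 = f(0.000000, 0.250000) = 0.477500
  k2 = f(0.120000, 0.307300) = 0.569335
  k3 = f(0.120000, 0.318320) = 0.586244
  k4 = f(0.240000, 0.390699) = 0.691263
  w ← 0.250000 + (0.24/6)·(k1 + 2k2 + 2k3 + k4) = 0.389197
w(0.24) ≈ 0.3892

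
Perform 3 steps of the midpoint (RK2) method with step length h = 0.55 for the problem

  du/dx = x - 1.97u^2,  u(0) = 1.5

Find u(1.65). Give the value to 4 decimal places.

2.5189

Midpoint: k1 = f(x_n, u_n); k2 = f(x_n + h/2, u_n + (h/2)·k1); u_{n+1} = u_n + h·k2.
x=0.000000, u=1.500000:
  k1 = f(0.000000, 1.500000) = -4.432500
  k2 = f(0.275000, 0.281062) = 0.119378
  u ← 1.500000 + 0.55·0.119378 = 1.565658
x=0.550000, u=1.565658:
  k1 = f(0.550000, 1.565658) = -4.279030
  k2 = f(0.825000, 0.388925) = 0.527013
  u ← 1.565658 + 0.55·0.527013 = 1.855515
x=1.100000, u=1.855515:
  k1 = f(1.100000, 1.855515) = -5.682583
  k2 = f(1.375000, 0.292805) = 1.206103
  u ← 1.855515 + 0.55·1.206103 = 2.518872
u(1.65) ≈ 2.5189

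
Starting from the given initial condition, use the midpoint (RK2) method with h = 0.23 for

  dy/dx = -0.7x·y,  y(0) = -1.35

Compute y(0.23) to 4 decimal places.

Midpoint: k1 = f(x_n, y_n); k2 = f(x_n + h/2, y_n + (h/2)·k1); y_{n+1} = y_n + h·k2.
x=0.000000, y=-1.350000:
  k1 = f(0.000000, -1.350000) = 0.000000
  k2 = f(0.115000, -1.350000) = 0.108675
  y ← -1.350000 + 0.23·0.108675 = -1.325005
y(0.23) ≈ -1.3250

-1.3250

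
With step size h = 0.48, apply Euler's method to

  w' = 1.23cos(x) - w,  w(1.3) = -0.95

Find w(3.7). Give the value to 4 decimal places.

Euler: w_{n+1} = w_n + h·f(x_n, w_n).
x=1.300000, w=-0.950000: f=1.279024 → w ← -0.950000 + 0.48·1.279024 = -0.336069
x=1.780000, w=-0.336069: f=0.080621 → w ← -0.336069 + 0.48·0.080621 = -0.297371
x=2.260000, w=-0.297371: f=-0.484814 → w ← -0.297371 + 0.48·(-0.484814) = -0.530082
x=2.740000, w=-0.530082: f=-0.602059 → w ← -0.530082 + 0.48·(-0.602059) = -0.819070
x=3.220000, w=-0.819070: f=-0.407151 → w ← -0.819070 + 0.48·(-0.407151) = -1.014502
w(3.7) ≈ -1.0145

-1.0145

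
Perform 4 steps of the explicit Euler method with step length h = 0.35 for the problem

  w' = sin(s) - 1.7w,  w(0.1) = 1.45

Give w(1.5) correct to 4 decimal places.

0.4875

Euler: w_{n+1} = w_n + h·f(s_n, w_n).
s=0.100000, w=1.450000: f=-2.365167 → w ← 1.450000 + 0.35·(-2.365167) = 0.622192
s=0.450000, w=0.622192: f=-0.622760 → w ← 0.622192 + 0.35·(-0.622760) = 0.404226
s=0.800000, w=0.404226: f=0.030173 → w ← 0.404226 + 0.35·0.030173 = 0.414786
s=1.150000, w=0.414786: f=0.207628 → w ← 0.414786 + 0.35·0.207628 = 0.487456
w(1.5) ≈ 0.4875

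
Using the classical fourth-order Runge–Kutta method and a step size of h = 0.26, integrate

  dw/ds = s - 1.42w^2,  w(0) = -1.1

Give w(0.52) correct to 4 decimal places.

RK4: k1 = f(s_n, w_n); k2 = f(s_n + h/2, w_n + (h/2)·k1); k3 = f(s_n + h/2, w_n + (h/2)·k2); k4 = f(s_n + h, w_n + h·k3); w_{n+1} = w_n + (h/6)·(k1 + 2k2 + 2k3 + k4).
s=0.000000, w=-1.100000:
  k1 = f(0.000000, -1.100000) = -1.718200
  k2 = f(0.130000, -1.323366) = -2.356843
  k3 = f(0.130000, -1.406390) = -2.678663
  k4 = f(0.260000, -1.796452) = -4.322682
  w ← -1.100000 + (0.26/6)·(k1 + 2k2 + 2k3 + k4) = -1.798182
s=0.260000, w=-1.798182:
  k1 = f(0.260000, -1.798182) = -4.331511
  k2 = f(0.390000, -2.361278) = -7.527403
  k3 = f(0.390000, -2.776744) = -10.558640
  k4 = f(0.520000, -4.543428) = -28.792692
  w ← -1.798182 + (0.26/6)·(k1 + 2k2 + 2k3 + k4) = -4.801021
w(0.52) ≈ -4.8010

-4.8010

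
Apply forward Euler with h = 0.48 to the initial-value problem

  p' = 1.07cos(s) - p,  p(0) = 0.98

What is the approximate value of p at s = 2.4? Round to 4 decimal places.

Euler: p_{n+1} = p_n + h·f(s_n, p_n).
s=0.000000, p=0.980000: f=0.090000 → p ← 0.980000 + 0.48·0.090000 = 1.023200
s=0.480000, p=1.023200: f=-0.074115 → p ← 1.023200 + 0.48·(-0.074115) = 0.987625
s=0.960000, p=0.987625: f=-0.373958 → p ← 0.987625 + 0.48·(-0.373958) = 0.808125
s=1.440000, p=0.808125: f=-0.668571 → p ← 0.808125 + 0.48·(-0.668571) = 0.487210
s=1.920000, p=0.487210: f=-0.853311 → p ← 0.487210 + 0.48·(-0.853311) = 0.077621
p(2.4) ≈ 0.0776

0.0776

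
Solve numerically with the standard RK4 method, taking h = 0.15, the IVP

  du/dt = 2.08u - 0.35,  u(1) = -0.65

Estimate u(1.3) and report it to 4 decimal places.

-1.3589

RK4: k1 = f(t_n, u_n); k2 = f(t_n + h/2, u_n + (h/2)·k1); k3 = f(t_n + h/2, u_n + (h/2)·k2); k4 = f(t_n + h, u_n + h·k3); u_{n+1} = u_n + (h/6)·(k1 + 2k2 + 2k3 + k4).
t=1.000000, u=-0.650000:
  k1 = f(1.000000, -0.650000) = -1.702000
  k2 = f(1.075000, -0.777650) = -1.967512
  k3 = f(1.075000, -0.797563) = -2.008932
  k4 = f(1.150000, -0.951340) = -2.328787
  u ← -0.650000 + (0.15/6)·(k1 + 2k2 + 2k3 + k4) = -0.949592
t=1.150000, u=-0.949592:
  k1 = f(1.150000, -0.949592) = -2.325151
  k2 = f(1.225000, -1.123978) = -2.687875
  k3 = f(1.225000, -1.151182) = -2.744460
  k4 = f(1.300000, -1.361261) = -3.181422
  u ← -0.949592 + (0.15/6)·(k1 + 2k2 + 2k3 + k4) = -1.358873
u(1.3) ≈ -1.3589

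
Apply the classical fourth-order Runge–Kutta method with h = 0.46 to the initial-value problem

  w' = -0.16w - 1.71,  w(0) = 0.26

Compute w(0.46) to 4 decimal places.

-0.5168

RK4: k1 = f(x_n, w_n); k2 = f(x_n + h/2, w_n + (h/2)·k1); k3 = f(x_n + h/2, w_n + (h/2)·k2); k4 = f(x_n + h, w_n + h·k3); w_{n+1} = w_n + (h/6)·(k1 + 2k2 + 2k3 + k4).
x=0.000000, w=0.260000:
  k1 = f(0.000000, 0.260000) = -1.751600
  k2 = f(0.230000, -0.142868) = -1.687141
  k3 = f(0.230000, -0.128042) = -1.689513
  k4 = f(0.460000, -0.517176) = -1.627252
  w ← 0.260000 + (0.46/6)·(k1 + 2k2 + 2k3 + k4) = -0.516799
w(0.46) ≈ -0.5168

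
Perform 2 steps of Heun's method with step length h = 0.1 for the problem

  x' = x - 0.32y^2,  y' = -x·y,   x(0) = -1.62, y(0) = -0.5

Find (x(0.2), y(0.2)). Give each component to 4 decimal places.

Heun on (x,y): k1 = f(t_n, state_n); k2 = f(t_n + h, state_n + h·k1); state_{n+1} = state_n + (h/2)·(k1 + k2).
0.000000: (-1.620000, -0.500000)
  k1 = (-1.700000, -0.810000)
  predictor → (-1.790000, -0.581000)
  k2 = (-1.898020, -1.039990)
  → (-1.799901, -0.592499)
0.100000: (-1.799901, -0.592499)
  k1 = (-1.912239, -1.066440)
  predictor → (-1.991125, -0.699144)
  k2 = (-2.147541, -1.392082)
  → (-2.002890, -0.715426)
(x(0.2), y(0.2)) ≈ (-2.0029, -0.7154)

-2.0029, -0.7154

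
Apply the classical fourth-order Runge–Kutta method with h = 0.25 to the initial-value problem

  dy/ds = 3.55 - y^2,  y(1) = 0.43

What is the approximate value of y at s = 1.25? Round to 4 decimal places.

1.1419

RK4: k1 = f(s_n, y_n); k2 = f(s_n + h/2, y_n + (h/2)·k1); k3 = f(s_n + h/2, y_n + (h/2)·k2); k4 = f(s_n + h, y_n + h·k3); y_{n+1} = y_n + (h/6)·(k1 + 2k2 + 2k3 + k4).
s=1.000000, y=0.430000:
  k1 = f(1.000000, 0.430000) = 3.365100
  k2 = f(1.125000, 0.850637) = 2.826416
  k3 = f(1.125000, 0.783302) = 2.936438
  k4 = f(1.250000, 1.164110) = 2.194849
  y ← 0.430000 + (0.25/6)·(k1 + 2k2 + 2k3 + k4) = 1.141902
y(1.25) ≈ 1.1419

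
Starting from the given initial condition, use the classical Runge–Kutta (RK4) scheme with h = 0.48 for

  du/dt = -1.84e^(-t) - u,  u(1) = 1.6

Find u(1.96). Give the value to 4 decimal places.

RK4: k1 = f(t_n, u_n); k2 = f(t_n + h/2, u_n + (h/2)·k1); k3 = f(t_n + h/2, u_n + (h/2)·k2); k4 = f(t_n + h, u_n + h·k3); u_{n+1} = u_n + (h/6)·(k1 + 2k2 + 2k3 + k4).
t=1.000000, u=1.600000:
  k1 = f(1.000000, 1.600000) = -2.276898
  k2 = f(1.240000, 1.053544) = -1.586011
  k3 = f(1.240000, 1.219357) = -1.751824
  k4 = f(1.480000, 0.759124) = -1.177978
  u ← 1.600000 + (0.48/6)·(k1 + 2k2 + 2k3 + k4) = 0.789556
t=1.480000, u=0.789556:
  k1 = f(1.480000, 0.789556) = -1.208410
  k2 = f(1.720000, 0.499538) = -0.829020
  k3 = f(1.720000, 0.590592) = -0.920073
  k4 = f(1.960000, 0.347921) = -0.607101
  u ← 0.789556 + (0.48/6)·(k1 + 2k2 + 2k3 + k4) = 0.364461
u(1.96) ≈ 0.3645

0.3645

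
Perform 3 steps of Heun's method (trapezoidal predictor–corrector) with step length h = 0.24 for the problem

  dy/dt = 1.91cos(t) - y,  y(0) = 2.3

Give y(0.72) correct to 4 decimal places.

1.9964

Heun: k1 = f(t_n, y_n); k2 = f(t_n + h, y_n + h·k1); y_{n+1} = y_n + (h/2)·(k1 + k2).
t=0.000000, y=2.300000:
  k1 = f(0.000000, 2.300000) = -0.390000
  k2 = f(0.240000, 2.206400) = -0.351144
  y ← 2.300000 + (0.24/2)·(-0.390000 + (-0.351144)) = 2.211063
t=0.240000, y=2.211063:
  k1 = f(0.240000, 2.211063) = -0.355807
  k2 = f(0.480000, 2.125669) = -0.431509
  y ← 2.211063 + (0.24/2)·(-0.355807 + (-0.431509)) = 2.116585
t=0.480000, y=2.116585:
  k1 = f(0.480000, 2.116585) = -0.422424
  k2 = f(0.720000, 2.015203) = -0.579254
  y ← 2.116585 + (0.24/2)·(-0.422424 + (-0.579254)) = 1.996383
y(0.72) ≈ 1.9964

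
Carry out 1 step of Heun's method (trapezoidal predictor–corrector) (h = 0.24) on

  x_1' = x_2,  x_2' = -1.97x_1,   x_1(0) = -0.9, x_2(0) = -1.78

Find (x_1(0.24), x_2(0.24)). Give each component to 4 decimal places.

-1.2761, -1.2535

Heun on (x_1,x_2): k1 = f(s_n, state_n); k2 = f(s_n + h, state_n + h·k1); state_{n+1} = state_n + (h/2)·(k1 + k2).
0.000000: (-0.900000, -1.780000)
  k1 = (-1.780000, 1.773000)
  predictor → (-1.327200, -1.354480)
  k2 = (-1.354480, 2.614584)
  → (-1.276138, -1.253490)
(x_1(0.24), x_2(0.24)) ≈ (-1.2761, -1.2535)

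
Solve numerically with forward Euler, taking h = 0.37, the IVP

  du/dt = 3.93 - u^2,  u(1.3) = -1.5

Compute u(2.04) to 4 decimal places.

0.2902

Euler: u_{n+1} = u_n + h·f(t_n, u_n).
t=1.300000, u=-1.500000: f=1.680000 → u ← -1.500000 + 0.37·1.680000 = -0.878400
t=1.670000, u=-0.878400: f=3.158413 → u ← -0.878400 + 0.37·3.158413 = 0.290213
u(2.04) ≈ 0.2902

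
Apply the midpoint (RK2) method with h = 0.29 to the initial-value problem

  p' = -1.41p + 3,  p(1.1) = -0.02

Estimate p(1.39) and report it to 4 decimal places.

0.6786

Midpoint: k1 = f(t_n, p_n); k2 = f(t_n + h/2, p_n + (h/2)·k1); p_{n+1} = p_n + h·k2.
t=1.100000, p=-0.020000:
  k1 = f(1.100000, -0.020000) = 3.028200
  k2 = f(1.245000, 0.419089) = 2.409085
  p ← -0.020000 + 0.29·2.409085 = 0.678635
p(1.39) ≈ 0.6786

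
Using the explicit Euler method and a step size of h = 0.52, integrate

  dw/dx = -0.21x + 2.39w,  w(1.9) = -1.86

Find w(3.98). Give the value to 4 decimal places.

-51.8304

Euler: w_{n+1} = w_n + h·f(x_n, w_n).
x=1.900000, w=-1.860000: f=-4.844400 → w ← -1.860000 + 0.52·(-4.844400) = -4.379088
x=2.420000, w=-4.379088: f=-10.974220 → w ← -4.379088 + 0.52·(-10.974220) = -10.085683
x=2.940000, w=-10.085683: f=-24.722181 → w ← -10.085683 + 0.52·(-24.722181) = -22.941217
x=3.460000, w=-22.941217: f=-55.556108 → w ← -22.941217 + 0.52·(-55.556108) = -51.830393
w(3.98) ≈ -51.8304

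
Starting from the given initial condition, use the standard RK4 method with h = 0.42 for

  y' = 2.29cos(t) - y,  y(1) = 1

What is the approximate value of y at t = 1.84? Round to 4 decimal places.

0.5476

RK4: k1 = f(t_n, y_n); k2 = f(t_n + h/2, y_n + (h/2)·k1); k3 = f(t_n + h/2, y_n + (h/2)·k2); k4 = f(t_n + h, y_n + h·k3); y_{n+1} = y_n + (h/6)·(k1 + 2k2 + 2k3 + k4).
t=1.000000, y=1.000000:
  k1 = f(1.000000, 1.000000) = 0.237292
  k2 = f(1.210000, 1.049831) = -0.241417
  k3 = f(1.210000, 0.949302) = -0.140888
  k4 = f(1.420000, 0.940827) = -0.596811
  y ← 1.000000 + (0.42/6)·(k1 + 2k2 + 2k3 + k4) = 0.921311
t=1.420000, y=0.921311:
  k1 = f(1.420000, 0.921311) = -0.577295
  k2 = f(1.630000, 0.800079) = -0.935576
  k3 = f(1.630000, 0.724840) = -0.860337
  k4 = f(1.840000, 0.559969) = -1.169027
  y ← 0.921311 + (0.42/6)·(k1 + 2k2 + 2k3 + k4) = 0.547641
y(1.84) ≈ 0.5476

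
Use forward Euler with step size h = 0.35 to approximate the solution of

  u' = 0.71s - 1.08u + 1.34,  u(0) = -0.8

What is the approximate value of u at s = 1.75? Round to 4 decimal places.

Euler: u_{n+1} = u_n + h·f(s_n, u_n).
s=0.000000, u=-0.800000: f=2.204000 → u ← -0.800000 + 0.35·2.204000 = -0.028600
s=0.350000, u=-0.028600: f=1.619388 → u ← -0.028600 + 0.35·1.619388 = 0.538186
s=0.700000, u=0.538186: f=1.255759 → u ← 0.538186 + 0.35·1.255759 = 0.977702
s=1.050000, u=0.977702: f=1.029582 → u ← 0.977702 + 0.35·1.029582 = 1.338055
s=1.400000, u=1.338055: f=0.888900 → u ← 1.338055 + 0.35·0.888900 = 1.649170
u(1.75) ≈ 1.6492

1.6492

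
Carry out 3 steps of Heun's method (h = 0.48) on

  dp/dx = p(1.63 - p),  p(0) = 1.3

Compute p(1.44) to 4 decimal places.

1.5781

Heun: k1 = f(x_n, p_n); k2 = f(x_n + h, p_n + h·k1); p_{n+1} = p_n + (h/2)·(k1 + k2).
x=0.000000, p=1.300000:
  k1 = f(0.000000, 1.300000) = 0.429000
  k2 = f(0.480000, 1.505920) = 0.186855
  p ← 1.300000 + (0.48/2)·(0.429000 + 0.186855) = 1.447805
x=0.480000, p=1.447805:
  k1 = f(0.480000, 1.447805) = 0.263783
  k2 = f(0.960000, 1.574421) = 0.087505
  p ← 1.447805 + (0.48/2)·(0.263783 + 0.087505) = 1.532114
x=0.960000, p=1.532114:
  k1 = f(0.960000, 1.532114) = 0.149972
  k2 = f(1.440000, 1.604101) = 0.041545
  p ← 1.532114 + (0.48/2)·(0.149972 + 0.041545) = 1.578078
p(1.44) ≈ 1.5781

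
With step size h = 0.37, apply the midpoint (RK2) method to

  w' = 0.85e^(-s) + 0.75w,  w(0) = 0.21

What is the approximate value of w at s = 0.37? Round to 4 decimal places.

0.5814

Midpoint: k1 = f(s_n, w_n); k2 = f(s_n + h/2, w_n + (h/2)·k1); w_{n+1} = w_n + h·k2.
s=0.000000, w=0.210000:
  k1 = f(0.000000, 0.210000) = 1.007500
  k2 = f(0.185000, 0.396388) = 1.003729
  w ← 0.210000 + 0.37·1.003729 = 0.581380
w(0.37) ≈ 0.5814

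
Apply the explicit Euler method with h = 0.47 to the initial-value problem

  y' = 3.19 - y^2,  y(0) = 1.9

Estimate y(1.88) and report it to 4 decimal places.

1.8109

Euler: y_{n+1} = y_n + h·f(t_n, y_n).
t=0.000000, y=1.900000: f=-0.420000 → y ← 1.900000 + 0.47·(-0.420000) = 1.702600
t=0.470000, y=1.702600: f=0.291153 → y ← 1.702600 + 0.47·0.291153 = 1.839442
t=0.940000, y=1.839442: f=-0.193547 → y ← 1.839442 + 0.47·(-0.193547) = 1.748475
t=1.410000, y=1.748475: f=0.132835 → y ← 1.748475 + 0.47·0.132835 = 1.810908
y(1.88) ≈ 1.8109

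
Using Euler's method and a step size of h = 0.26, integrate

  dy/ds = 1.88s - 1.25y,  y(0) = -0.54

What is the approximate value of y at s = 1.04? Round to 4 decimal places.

Euler: y_{n+1} = y_n + h·f(s_n, y_n).
s=0.000000, y=-0.540000: f=0.675000 → y ← -0.540000 + 0.26·0.675000 = -0.364500
s=0.260000, y=-0.364500: f=0.944425 → y ← -0.364500 + 0.26·0.944425 = -0.118950
s=0.520000, y=-0.118950: f=1.126287 → y ← -0.118950 + 0.26·1.126287 = 0.173885
s=0.780000, y=0.173885: f=1.249044 → y ← 0.173885 + 0.26·1.249044 = 0.498636
y(1.04) ≈ 0.4986

0.4986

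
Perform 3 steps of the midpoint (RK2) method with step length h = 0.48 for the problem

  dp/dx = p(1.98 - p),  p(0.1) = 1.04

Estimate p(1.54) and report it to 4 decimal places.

Midpoint: k1 = f(x_n, p_n); k2 = f(x_n + h/2, p_n + (h/2)·k1); p_{n+1} = p_n + h·k2.
x=0.100000, p=1.040000:
  k1 = f(0.100000, 1.040000) = 0.977600
  k2 = f(0.340000, 1.274624) = 0.899089
  p ← 1.040000 + 0.48·0.899089 = 1.471563
x=0.580000, p=1.471563:
  k1 = f(0.580000, 1.471563) = 0.748197
  k2 = f(0.820000, 1.651130) = 0.543007
  p ← 1.471563 + 0.48·0.543007 = 1.732206
x=1.060000, p=1.732206:
  k1 = f(1.060000, 1.732206) = 0.429230
  k2 = f(1.300000, 1.835221) = 0.265701
  p ← 1.732206 + 0.48·0.265701 = 1.859743
p(1.54) ≈ 1.8597

1.8597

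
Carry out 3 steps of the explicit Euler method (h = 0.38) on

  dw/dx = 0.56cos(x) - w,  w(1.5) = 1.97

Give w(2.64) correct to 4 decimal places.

0.2998

Euler: w_{n+1} = w_n + h·f(x_n, w_n).
x=1.500000, w=1.970000: f=-1.930387 → w ← 1.970000 + 0.38·(-1.930387) = 1.236453
x=1.880000, w=1.236453: f=-1.406861 → w ← 1.236453 + 0.38·(-1.406861) = 0.701846
x=2.260000, w=0.701846: f=-1.057962 → w ← 0.701846 + 0.38·(-1.057962) = 0.299820
w(2.64) ≈ 0.2998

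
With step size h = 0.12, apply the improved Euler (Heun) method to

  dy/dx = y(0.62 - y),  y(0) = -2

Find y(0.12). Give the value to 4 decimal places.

-2.8268

Heun: k1 = f(x_n, y_n); k2 = f(x_n + h, y_n + h·k1); y_{n+1} = y_n + (h/2)·(k1 + k2).
x=0.000000, y=-2.000000:
  k1 = f(0.000000, -2.000000) = -5.240000
  k2 = f(0.120000, -2.628800) = -8.540445
  y ← -2.000000 + (0.12/2)·(-5.240000 + (-8.540445)) = -2.826827
y(0.12) ≈ -2.8268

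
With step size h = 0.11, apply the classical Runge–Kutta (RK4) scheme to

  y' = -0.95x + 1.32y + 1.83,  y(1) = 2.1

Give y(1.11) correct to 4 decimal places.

2.5263

RK4: k1 = f(x_n, y_n); k2 = f(x_n + h/2, y_n + (h/2)·k1); k3 = f(x_n + h/2, y_n + (h/2)·k2); k4 = f(x_n + h, y_n + h·k3); y_{n+1} = y_n + (h/6)·(k1 + 2k2 + 2k3 + k4).
x=1.000000, y=2.100000:
  k1 = f(1.000000, 2.100000) = 3.652000
  k2 = f(1.055000, 2.300860) = 3.864885
  k3 = f(1.055000, 2.312569) = 3.880341
  k4 = f(1.110000, 2.526837) = 4.110925
  y ← 2.100000 + (0.11/6)·(k1 + 2k2 + 2k3 + k4) = 2.526312
y(1.11) ≈ 2.5263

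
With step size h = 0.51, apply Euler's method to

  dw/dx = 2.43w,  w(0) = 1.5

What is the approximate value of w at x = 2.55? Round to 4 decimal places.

Euler: w_{n+1} = w_n + h·f(x_n, w_n).
x=0.000000, w=1.500000: f=3.645000 → w ← 1.500000 + 0.51·3.645000 = 3.358950
x=0.510000, w=3.358950: f=8.162249 → w ← 3.358950 + 0.51·8.162249 = 7.521697
x=1.020000, w=7.521697: f=18.277723 → w ← 7.521697 + 0.51·18.277723 = 16.843335
x=1.530000, w=16.843335: f=40.929305 → w ← 16.843335 + 0.51·40.929305 = 37.717281
x=2.040000, w=37.717281: f=91.652993 → w ← 37.717281 + 0.51·91.652993 = 84.460308
w(2.55) ≈ 84.4603

84.4603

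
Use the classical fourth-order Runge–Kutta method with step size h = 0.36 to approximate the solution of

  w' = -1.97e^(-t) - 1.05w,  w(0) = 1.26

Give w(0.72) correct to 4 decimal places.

RK4: k1 = f(t_n, w_n); k2 = f(t_n + h/2, w_n + (h/2)·k1); k3 = f(t_n + h/2, w_n + (h/2)·k2); k4 = f(t_n + h, w_n + h·k3); w_{n+1} = w_n + (h/6)·(k1 + 2k2 + 2k3 + k4).
t=0.000000, w=1.260000:
  k1 = f(0.000000, 1.260000) = -3.293000
  k2 = f(0.180000, 0.667260) = -2.346105
  k3 = f(0.180000, 0.837701) = -2.525068
  k4 = f(0.360000, 0.350975) = -1.742947
  w ← 1.260000 + (0.36/6)·(k1 + 2k2 + 2k3 + k4) = 0.373302
t=0.360000, w=0.373302:
  k1 = f(0.360000, 0.373302) = -1.766390
  k2 = f(0.540000, 0.055352) = -1.206134
  k3 = f(0.540000, 0.156198) = -1.312022
  k4 = f(0.720000, -0.099026) = -0.854925
  w ← 0.373302 + (0.36/6)·(k1 + 2k2 + 2k3 + k4) = -0.086155
w(0.72) ≈ -0.0862

-0.0862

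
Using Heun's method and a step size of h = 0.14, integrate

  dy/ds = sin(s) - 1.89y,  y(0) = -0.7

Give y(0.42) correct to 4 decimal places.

Heun: k1 = f(s_n, y_n); k2 = f(s_n + h, y_n + h·k1); y_{n+1} = y_n + (h/2)·(k1 + k2).
s=0.000000, y=-0.700000:
  k1 = f(0.000000, -0.700000) = 1.323000
  k2 = f(0.140000, -0.514780) = 1.112477
  y ← -0.700000 + (0.14/2)·(1.323000 + 1.112477) = -0.529517
s=0.140000, y=-0.529517:
  k1 = f(0.140000, -0.529517) = 1.140329
  k2 = f(0.280000, -0.369870) = 0.975411
  y ← -0.529517 + (0.14/2)·(1.140329 + 0.975411) = -0.381415
s=0.280000, y=-0.381415:
  k1 = f(0.280000, -0.381415) = 0.997230
  k2 = f(0.420000, -0.241803) = 0.864767
  y ← -0.381415 + (0.14/2)·(0.997230 + 0.864767) = -0.251075
y(0.42) ≈ -0.2511

-0.2511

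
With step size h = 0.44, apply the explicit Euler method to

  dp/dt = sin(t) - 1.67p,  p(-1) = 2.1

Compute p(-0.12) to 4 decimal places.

Euler: p_{n+1} = p_n + h·f(t_n, p_n).
t=-1.000000, p=2.100000: f=-4.348471 → p ← 2.100000 + 0.44·(-4.348471) = 0.186673
t=-0.560000, p=0.186673: f=-0.842930 → p ← 0.186673 + 0.44·(-0.842930) = -0.184216
p(-0.12) ≈ -0.1842

-0.1842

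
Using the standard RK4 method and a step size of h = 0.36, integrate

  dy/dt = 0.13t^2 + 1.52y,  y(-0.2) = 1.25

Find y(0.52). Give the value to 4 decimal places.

RK4: k1 = f(t_n, y_n); k2 = f(t_n + h/2, y_n + (h/2)·k1); k3 = f(t_n + h/2, y_n + (h/2)·k2); k4 = f(t_n + h, y_n + h·k3); y_{n+1} = y_n + (h/6)·(k1 + 2k2 + 2k3 + k4).
t=-0.200000, y=1.250000:
  k1 = f(-0.200000, 1.250000) = 1.905200
  k2 = f(-0.020000, 1.592936) = 2.421315
  k3 = f(-0.020000, 1.685837) = 2.562524
  k4 = f(0.160000, 2.172509) = 3.305541
  y ← 1.250000 + (0.36/6)·(k1 + 2k2 + 2k3 + k4) = 2.160705
t=0.160000, y=2.160705:
  k1 = f(0.160000, 2.160705) = 3.287600
  k2 = f(0.340000, 2.752473) = 4.198787
  k3 = f(0.340000, 2.916487) = 4.448088
  k4 = f(0.520000, 3.762017) = 5.753417
  y ← 2.160705 + (0.36/6)·(k1 + 2k2 + 2k3 + k4) = 3.740791
y(0.52) ≈ 3.7408

3.7408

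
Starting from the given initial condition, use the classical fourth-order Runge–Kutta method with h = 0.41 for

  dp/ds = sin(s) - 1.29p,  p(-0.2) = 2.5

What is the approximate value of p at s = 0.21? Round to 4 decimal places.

1.4814

RK4: k1 = f(s_n, p_n); k2 = f(s_n + h/2, p_n + (h/2)·k1); k3 = f(s_n + h/2, p_n + (h/2)·k2); k4 = f(s_n + h, p_n + h·k3); p_{n+1} = p_n + (h/6)·(k1 + 2k2 + 2k3 + k4).
s=-0.200000, p=2.500000:
  k1 = f(-0.200000, 2.500000) = -3.423669
  k2 = f(0.005000, 1.798148) = -2.314611
  k3 = f(0.005000, 2.025505) = -2.607901
  k4 = f(0.210000, 1.430760) = -1.637221
  p ← 2.500000 + (0.41/6)·(k1 + 2k2 + 2k3 + k4) = 1.481429
p(0.21) ≈ 1.4814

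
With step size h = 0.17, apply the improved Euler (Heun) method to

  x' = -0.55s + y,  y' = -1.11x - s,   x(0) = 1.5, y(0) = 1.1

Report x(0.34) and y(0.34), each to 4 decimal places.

Heun on (x,y): k1 = f(s_n, state_n); k2 = f(s_n + h, state_n + h·k1); state_{n+1} = state_n + (h/2)·(k1 + k2).
0.000000: (1.500000, 1.100000)
  k1 = (1.100000, -1.665000)
  predictor → (1.687000, 0.816950)
  k2 = (0.723450, -2.042570)
  → (1.654993, 0.784857)
0.170000: (1.654993, 0.784857)
  k1 = (0.691357, -2.007043)
  predictor → (1.772524, 0.443659)
  k2 = (0.256659, -2.307501)
  → (1.735575, 0.418120)
(x(0.34), y(0.34)) ≈ (1.7356, 0.4181)

1.7356, 0.4181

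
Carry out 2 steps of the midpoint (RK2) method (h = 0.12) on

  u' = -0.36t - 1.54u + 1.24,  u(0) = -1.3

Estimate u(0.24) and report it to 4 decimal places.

-0.6625

Midpoint: k1 = f(t_n, u_n); k2 = f(t_n + h/2, u_n + (h/2)·k1); u_{n+1} = u_n + h·k2.
t=0.000000, u=-1.300000:
  k1 = f(0.000000, -1.300000) = 3.242000
  k2 = f(0.060000, -1.105480) = 2.920839
  u ← -1.300000 + 0.12·2.920839 = -0.949499
t=0.120000, u=-0.949499:
  k1 = f(0.120000, -0.949499) = 2.659029
  k2 = f(0.180000, -0.789958) = 2.391735
  u ← -0.949499 + 0.12·2.391735 = -0.662491
u(0.24) ≈ -0.6625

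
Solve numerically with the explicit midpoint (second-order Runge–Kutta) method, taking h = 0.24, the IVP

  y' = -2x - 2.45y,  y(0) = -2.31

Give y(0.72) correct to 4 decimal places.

Midpoint: k1 = f(x_n, y_n); k2 = f(x_n + h/2, y_n + (h/2)·k1); y_{n+1} = y_n + h·k2.
x=0.000000, y=-2.310000:
  k1 = f(0.000000, -2.310000) = 5.659500
  k2 = f(0.120000, -1.630860) = 3.755607
  y ← -2.310000 + 0.24·3.755607 = -1.408654
x=0.240000, y=-1.408654:
  k1 = f(0.240000, -1.408654) = 2.971203
  k2 = f(0.360000, -1.052110) = 1.857669
  y ← -1.408654 + 0.24·1.857669 = -0.962814
x=0.480000, y=-0.962814:
  k1 = f(0.480000, -0.962814) = 1.398893
  k2 = f(0.600000, -0.794946) = 0.747619
  y ← -0.962814 + 0.24·0.747619 = -0.783385
y(0.72) ≈ -0.7834

-0.7834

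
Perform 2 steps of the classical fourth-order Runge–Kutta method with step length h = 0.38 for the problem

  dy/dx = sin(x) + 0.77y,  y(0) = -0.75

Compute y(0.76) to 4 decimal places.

RK4: k1 = f(x_n, y_n); k2 = f(x_n + h/2, y_n + (h/2)·k1); k3 = f(x_n + h/2, y_n + (h/2)·k2); k4 = f(x_n + h, y_n + h·k3); y_{n+1} = y_n + (h/6)·(k1 + 2k2 + 2k3 + k4).
x=0.000000, y=-0.750000:
  k1 = f(0.000000, -0.750000) = -0.577500
  k2 = f(0.190000, -0.859725) = -0.473129
  k3 = f(0.190000, -0.839895) = -0.457860
  k4 = f(0.380000, -0.923987) = -0.340549
  y ← -0.750000 + (0.38/6)·(k1 + 2k2 + 2k3 + k4) = -0.926068
x=0.380000, y=-0.926068:
  k1 = f(0.380000, -0.926068) = -0.342152
  k2 = f(0.570000, -0.991077) = -0.223498
  k3 = f(0.570000, -0.968533) = -0.206138
  k4 = f(0.760000, -1.004401) = -0.084467
  y ← -0.926068 + (0.38/6)·(k1 + 2k2 + 2k3 + k4) = -1.007508
y(0.76) ≈ -1.0075

-1.0075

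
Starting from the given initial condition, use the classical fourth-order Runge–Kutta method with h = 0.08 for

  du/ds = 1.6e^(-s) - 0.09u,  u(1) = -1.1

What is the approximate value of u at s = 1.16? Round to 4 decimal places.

RK4: k1 = f(s_n, u_n); k2 = f(s_n + h/2, u_n + (h/2)·k1); k3 = f(s_n + h/2, u_n + (h/2)·k2); k4 = f(s_n + h, u_n + h·k3); u_{n+1} = u_n + (h/6)·(k1 + 2k2 + 2k3 + k4).
s=1.000000, u=-1.100000:
  k1 = f(1.000000, -1.100000) = 0.687607
  k2 = f(1.040000, -1.072496) = 0.662052
  k3 = f(1.040000, -1.073518) = 0.662144
  k4 = f(1.080000, -1.047028) = 0.637585
  u ← -1.100000 + (0.08/6)·(k1 + 2k2 + 2k3 + k4) = -1.047019
s=1.080000, u=-1.047019:
  k1 = f(1.080000, -1.047019) = 0.637585
  k2 = f(1.120000, -1.021515) = 0.613984
  k3 = f(1.120000, -1.022460) = 0.614069
  k4 = f(1.160000, -0.997893) = 0.591388
  u ← -1.047019 + (0.08/6)·(k1 + 2k2 + 2k3 + k4) = -0.997884
u(1.16) ≈ -0.9979

-0.9979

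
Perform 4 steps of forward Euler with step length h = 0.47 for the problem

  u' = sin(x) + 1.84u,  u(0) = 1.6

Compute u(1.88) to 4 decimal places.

Euler: u_{n+1} = u_n + h·f(x_n, u_n).
x=0.000000, u=1.600000: f=2.944000 → u ← 1.600000 + 0.47·2.944000 = 2.983680
x=0.470000, u=2.983680: f=5.942857 → u ← 2.983680 + 0.47·5.942857 = 5.776823
x=0.940000, u=5.776823: f=11.436912 → u ← 5.776823 + 0.47·11.436912 = 11.152172
x=1.410000, u=11.152172: f=21.507096 → u ← 11.152172 + 0.47·21.507096 = 21.260507
u(1.88) ≈ 21.2605

21.2605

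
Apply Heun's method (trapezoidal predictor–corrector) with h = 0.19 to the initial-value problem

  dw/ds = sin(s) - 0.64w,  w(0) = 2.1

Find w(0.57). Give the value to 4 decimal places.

1.6010

Heun: k1 = f(s_n, w_n); k2 = f(s_n + h, w_n + h·k1); w_{n+1} = w_n + (h/2)·(k1 + k2).
s=0.000000, w=2.100000:
  k1 = f(0.000000, 2.100000) = -1.344000
  k2 = f(0.190000, 1.844640) = -0.991711
  w ← 2.100000 + (0.19/2)·(-1.344000 + (-0.991711)) = 1.878107
s=0.190000, w=1.878107:
  k1 = f(0.190000, 1.878107) = -1.013130
  k2 = f(0.380000, 1.685613) = -0.707872
  w ← 1.878107 + (0.19/2)·(-1.013130 + (-0.707872)) = 1.714612
s=0.380000, w=1.714612:
  k1 = f(0.380000, 1.714612) = -0.726431
  k2 = f(0.570000, 1.576590) = -0.469386
  w ← 1.714612 + (0.19/2)·(-0.726431 + (-0.469386)) = 1.601010
w(0.57) ≈ 1.6010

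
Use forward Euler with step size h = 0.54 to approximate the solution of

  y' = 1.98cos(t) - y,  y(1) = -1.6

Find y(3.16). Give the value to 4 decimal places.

Euler: y_{n+1} = y_n + h·f(t_n, y_n).
t=1.000000, y=-1.600000: f=2.669799 → y ← -1.600000 + 0.54·2.669799 = -0.158309
t=1.540000, y=-0.158309: f=0.219276 → y ← -0.158309 + 0.54·0.219276 = -0.039900
t=2.080000, y=-0.039900: f=-0.925315 → y ← -0.039900 + 0.54·(-0.925315) = -0.539570
t=2.620000, y=-0.539570: f=-1.177143 → y ← -0.539570 + 0.54·(-1.177143) = -1.175227
y(3.16) ≈ -1.1752

-1.1752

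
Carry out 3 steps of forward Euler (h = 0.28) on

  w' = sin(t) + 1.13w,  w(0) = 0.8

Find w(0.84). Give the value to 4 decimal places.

2.0756

Euler: w_{n+1} = w_n + h·f(t_n, w_n).
t=0.000000, w=0.800000: f=0.904000 → w ← 0.800000 + 0.28·0.904000 = 1.053120
t=0.280000, w=1.053120: f=1.466381 → w ← 1.053120 + 0.28·1.466381 = 1.463707
t=0.560000, w=1.463707: f=2.185175 → w ← 1.463707 + 0.28·2.185175 = 2.075556
w(0.84) ≈ 2.0756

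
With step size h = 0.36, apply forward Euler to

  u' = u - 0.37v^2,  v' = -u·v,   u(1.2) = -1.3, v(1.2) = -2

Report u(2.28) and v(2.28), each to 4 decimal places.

Euler on (u,v): u_{n+1} = u_n + h·u', v_{n+1} = v_n + h·v'.
1.200000: (-1.300000, -2.000000); f=(-2.780000, -2.600000) → (-2.300800, -2.936000)
1.560000: (-2.300800, -2.936000); f=(-5.490236, -6.755149) → (-4.277285, -5.367854)
1.920000: (-4.277285, -5.367854); f=(-14.938410, -22.959838) → (-9.655112, -13.633395)
(u(2.28), v(2.28)) ≈ (-9.6551, -13.6334)

-9.6551, -13.6334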